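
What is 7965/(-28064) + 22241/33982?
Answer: 176752397/476835424 ≈ 0.37068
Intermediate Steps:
7965/(-28064) + 22241/33982 = 7965*(-1/28064) + 22241*(1/33982) = -7965/28064 + 22241/33982 = 176752397/476835424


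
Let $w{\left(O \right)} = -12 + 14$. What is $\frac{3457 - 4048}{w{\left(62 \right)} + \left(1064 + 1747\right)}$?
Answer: $- \frac{591}{2813} \approx -0.2101$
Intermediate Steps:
$w{\left(O \right)} = 2$
$\frac{3457 - 4048}{w{\left(62 \right)} + \left(1064 + 1747\right)} = \frac{3457 - 4048}{2 + \left(1064 + 1747\right)} = - \frac{591}{2 + 2811} = - \frac{591}{2813}$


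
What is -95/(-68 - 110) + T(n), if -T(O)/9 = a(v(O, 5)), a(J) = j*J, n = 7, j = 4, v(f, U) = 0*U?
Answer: 95/178 ≈ 0.53371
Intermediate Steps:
v(f, U) = 0
a(J) = 4*J
T(O) = 0 (T(O) = -36*0 = -9*0 = 0)
-95/(-68 - 110) + T(n) = -95/(-68 - 110) + 0 = -95/(-178) + 0 = -1/178*(-95) + 0 = 95/178 + 0 = 95/178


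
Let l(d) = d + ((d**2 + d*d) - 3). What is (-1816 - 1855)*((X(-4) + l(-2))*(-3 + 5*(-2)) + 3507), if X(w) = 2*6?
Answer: -12158352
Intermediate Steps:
X(w) = 12
l(d) = -3 + d + 2*d**2 (l(d) = d + ((d**2 + d**2) - 3) = d + (2*d**2 - 3) = d + (-3 + 2*d**2) = -3 + d + 2*d**2)
(-1816 - 1855)*((X(-4) + l(-2))*(-3 + 5*(-2)) + 3507) = (-1816 - 1855)*((12 + (-3 - 2 + 2*(-2)**2))*(-3 + 5*(-2)) + 3507) = -3671*((12 + (-3 - 2 + 2*4))*(-3 - 10) + 3507) = -3671*((12 + (-3 - 2 + 8))*(-13) + 3507) = -3671*((12 + 3)*(-13) + 3507) = -3671*(15*(-13) + 3507) = -3671*(-195 + 3507) = -3671*3312 = -12158352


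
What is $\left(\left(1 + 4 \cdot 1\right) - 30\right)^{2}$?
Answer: $625$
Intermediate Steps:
$\left(\left(1 + 4 \cdot 1\right) - 30\right)^{2} = \left(\left(1 + 4\right) - 30\right)^{2} = \left(5 - 30\right)^{2} = \left(-25\right)^{2} = 625$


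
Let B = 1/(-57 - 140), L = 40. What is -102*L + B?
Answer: -803761/197 ≈ -4080.0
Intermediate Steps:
B = -1/197 (B = 1/(-197) = -1/197 ≈ -0.0050761)
-102*L + B = -102*40 - 1/197 = -4080 - 1/197 = -803761/197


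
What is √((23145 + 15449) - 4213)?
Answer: √34381 ≈ 185.42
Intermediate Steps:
√((23145 + 15449) - 4213) = √(38594 - 4213) = √34381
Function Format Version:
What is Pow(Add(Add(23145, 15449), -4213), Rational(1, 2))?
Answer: Pow(34381, Rational(1, 2)) ≈ 185.42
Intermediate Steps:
Pow(Add(Add(23145, 15449), -4213), Rational(1, 2)) = Pow(Add(38594, -4213), Rational(1, 2)) = Pow(34381, Rational(1, 2))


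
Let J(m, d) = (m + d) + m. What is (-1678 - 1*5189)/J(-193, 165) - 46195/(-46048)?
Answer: 326420711/10176608 ≈ 32.076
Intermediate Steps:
J(m, d) = d + 2*m (J(m, d) = (d + m) + m = d + 2*m)
(-1678 - 1*5189)/J(-193, 165) - 46195/(-46048) = (-1678 - 1*5189)/(165 + 2*(-193)) - 46195/(-46048) = (-1678 - 5189)/(165 - 386) - 46195*(-1/46048) = -6867/(-221) + 46195/46048 = -6867*(-1/221) + 46195/46048 = 6867/221 + 46195/46048 = 326420711/10176608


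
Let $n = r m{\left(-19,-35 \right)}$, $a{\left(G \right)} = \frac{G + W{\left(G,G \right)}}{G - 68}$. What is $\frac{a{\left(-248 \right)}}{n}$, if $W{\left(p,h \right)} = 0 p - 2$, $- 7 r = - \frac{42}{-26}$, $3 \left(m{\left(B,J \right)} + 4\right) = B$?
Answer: $\frac{1625}{4898} \approx 0.33177$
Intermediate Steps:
$m{\left(B,J \right)} = -4 + \frac{B}{3}$
$r = - \frac{3}{13}$ ($r = - \frac{\left(-42\right) \frac{1}{-26}}{7} = - \frac{\left(-42\right) \left(- \frac{1}{26}\right)}{7} = \left(- \frac{1}{7}\right) \frac{21}{13} = - \frac{3}{13} \approx -0.23077$)
$W{\left(p,h \right)} = -2$ ($W{\left(p,h \right)} = 0 - 2 = -2$)
$a{\left(G \right)} = \frac{-2 + G}{-68 + G}$ ($a{\left(G \right)} = \frac{G - 2}{G - 68} = \frac{-2 + G}{-68 + G}$)
$n = \frac{31}{13}$ ($n = - \frac{3 \left(-4 + \frac{1}{3} \left(-19\right)\right)}{13} = - \frac{3 \left(-4 - \frac{19}{3}\right)}{13} = \left(- \frac{3}{13}\right) \left(- \frac{31}{3}\right) = \frac{31}{13} \approx 2.3846$)
$\frac{a{\left(-248 \right)}}{n} = \frac{\frac{1}{-68 - 248} \left(-2 - 248\right)}{\frac{31}{13}} = \frac{1}{-316} \left(-250\right) \frac{13}{31} = \left(- \frac{1}{316}\right) \left(-250\right) \frac{13}{31} = \frac{125}{158} \cdot \frac{13}{31} = \frac{1625}{4898}$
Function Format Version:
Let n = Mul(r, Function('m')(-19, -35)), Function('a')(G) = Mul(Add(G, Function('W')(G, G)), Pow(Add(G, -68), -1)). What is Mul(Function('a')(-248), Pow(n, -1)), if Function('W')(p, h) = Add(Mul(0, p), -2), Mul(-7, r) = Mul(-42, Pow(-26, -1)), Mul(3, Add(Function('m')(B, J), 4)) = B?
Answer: Rational(1625, 4898) ≈ 0.33177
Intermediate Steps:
Function('m')(B, J) = Add(-4, Mul(Rational(1, 3), B))
r = Rational(-3, 13) (r = Mul(Rational(-1, 7), Mul(-42, Pow(-26, -1))) = Mul(Rational(-1, 7), Mul(-42, Rational(-1, 26))) = Mul(Rational(-1, 7), Rational(21, 13)) = Rational(-3, 13) ≈ -0.23077)
Function('W')(p, h) = -2 (Function('W')(p, h) = Add(0, -2) = -2)
Function('a')(G) = Mul(Pow(Add(-68, G), -1), Add(-2, G)) (Function('a')(G) = Mul(Add(G, -2), Pow(Add(G, -68), -1)) = Mul(Add(-2, G), Pow(Add(-68, G), -1)) = Mul(Pow(Add(-68, G), -1), Add(-2, G)))
n = Rational(31, 13) (n = Mul(Rational(-3, 13), Add(-4, Mul(Rational(1, 3), -19))) = Mul(Rational(-3, 13), Add(-4, Rational(-19, 3))) = Mul(Rational(-3, 13), Rational(-31, 3)) = Rational(31, 13) ≈ 2.3846)
Mul(Function('a')(-248), Pow(n, -1)) = Mul(Mul(Pow(Add(-68, -248), -1), Add(-2, -248)), Pow(Rational(31, 13), -1)) = Mul(Mul(Pow(-316, -1), -250), Rational(13, 31)) = Mul(Mul(Rational(-1, 316), -250), Rational(13, 31)) = Mul(Rational(125, 158), Rational(13, 31)) = Rational(1625, 4898)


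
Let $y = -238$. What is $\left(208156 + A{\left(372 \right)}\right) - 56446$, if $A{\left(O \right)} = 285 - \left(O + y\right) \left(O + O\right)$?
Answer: $52299$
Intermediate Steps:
$A{\left(O \right)} = 285 - 2 O \left(-238 + O\right)$ ($A{\left(O \right)} = 285 - \left(O - 238\right) \left(O + O\right) = 285 - \left(-238 + O\right) 2 O = 285 - 2 O \left(-238 + O\right)$)
$\left(208156 + A{\left(372 \right)}\right) - 56446 = \left(208156 + \left(285 - 2 \cdot 372^{2} + 476 \cdot 372\right)\right) - 56446 = \left(208156 + \left(285 - 276768 + 177072\right)\right) - 56446 = \left(208156 - 99411\right) - 56446 = 108745 - 56446 = 52299$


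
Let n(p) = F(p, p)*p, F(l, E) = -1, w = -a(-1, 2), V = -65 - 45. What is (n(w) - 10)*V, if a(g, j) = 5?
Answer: 550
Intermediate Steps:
V = -110
w = -5 (w = -1*5 = -5)
n(p) = -p
(n(w) - 10)*V = (-1*(-5) - 10)*(-110) = (5 - 10)*(-110) = -5*(-110) = 550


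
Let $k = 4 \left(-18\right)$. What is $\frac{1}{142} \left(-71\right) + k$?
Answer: $- \frac{145}{2} \approx -72.5$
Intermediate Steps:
$k = -72$
$\frac{1}{142} \left(-71\right) + k = \frac{1}{142} \left(-71\right) - 72 = - \frac{1}{2} - 72 = - \frac{145}{2}$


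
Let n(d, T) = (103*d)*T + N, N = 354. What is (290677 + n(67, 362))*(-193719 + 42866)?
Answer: -420758131629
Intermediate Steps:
n(d, T) = 354 + 103*T*d (n(d, T) = (103*d)*T + 354 = 103*T*d + 354 = 354 + 103*T*d)
(290677 + n(67, 362))*(-193719 + 42866) = (290677 + (354 + 103*362*67))*(-193719 + 42866) = (290677 + (354 + 2498162))*(-150853) = (290677 + 2498516)*(-150853) = 2789193*(-150853) = -420758131629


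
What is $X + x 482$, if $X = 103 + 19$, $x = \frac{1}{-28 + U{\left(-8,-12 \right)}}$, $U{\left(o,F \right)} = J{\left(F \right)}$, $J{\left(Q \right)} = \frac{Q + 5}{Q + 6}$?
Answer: $\frac{16750}{161} \approx 104.04$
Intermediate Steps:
$J{\left(Q \right)} = \frac{5 + Q}{6 + Q}$
$U{\left(o,F \right)} = \frac{5 + F}{6 + F}$
$x = - \frac{6}{161}$ ($x = \frac{1}{-28 + \frac{5 - 12}{6 - 12}} = \frac{1}{-28 + \frac{1}{-6} \left(-7\right)} = \frac{1}{-28 - - \frac{7}{6}} = \frac{1}{-28 + \frac{7}{6}} = \frac{1}{- \frac{161}{6}} = - \frac{6}{161} \approx -0.037267$)
$X = 122$
$X + x 482 = 122 - \frac{2892}{161} = \frac{16750}{161}$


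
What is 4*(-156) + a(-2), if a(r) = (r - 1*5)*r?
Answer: -610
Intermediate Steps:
a(r) = r*(-5 + r) (a(r) = (r - 5)*r = (-5 + r)*r = r*(-5 + r))
4*(-156) + a(-2) = 4*(-156) - 2*(-5 - 2) = -624 - 2*(-7) = -624 + 14 = -610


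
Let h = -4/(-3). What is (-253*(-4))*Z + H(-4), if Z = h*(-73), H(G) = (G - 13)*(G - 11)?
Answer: -294739/3 ≈ -98246.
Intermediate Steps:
h = 4/3 (h = -4*(-⅓) = 4/3 ≈ 1.3333)
H(G) = (-13 + G)*(-11 + G)
Z = -292/3 (Z = (4/3)*(-73) = -292/3 ≈ -97.333)
(-253*(-4))*Z + H(-4) = -253*(-4)*(-292/3) + (143 + (-4)² - 24*(-4)) = 1012*(-292/3) + (143 + 16 + 96) = -295504/3 + 255 = -294739/3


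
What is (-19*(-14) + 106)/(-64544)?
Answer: -93/16136 ≈ -0.0057635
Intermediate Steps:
(-19*(-14) + 106)/(-64544) = (266 + 106)*(-1/64544) = 372*(-1/64544) = -93/16136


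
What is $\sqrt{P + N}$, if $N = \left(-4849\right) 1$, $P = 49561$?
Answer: $18 \sqrt{138} \approx 211.45$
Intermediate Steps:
$N = -4849$
$\sqrt{P + N} = \sqrt{49561 - 4849} = \sqrt{44712} = 18 \sqrt{138}$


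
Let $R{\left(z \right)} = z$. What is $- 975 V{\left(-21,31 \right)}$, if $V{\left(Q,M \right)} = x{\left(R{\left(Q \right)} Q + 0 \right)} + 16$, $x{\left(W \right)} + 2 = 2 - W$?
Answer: $414375$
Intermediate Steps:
$x{\left(W \right)} = - W$ ($x{\left(W \right)} = -2 - \left(-2 + W\right) = - W$)
$V{\left(Q,M \right)} = 16 - Q^{2}$ ($V{\left(Q,M \right)} = - (Q Q + 0) + 16 = - (Q^{2} + 0) + 16 = - Q^{2} + 16 = 16 - Q^{2}$)
$- 975 V{\left(-21,31 \right)} = - 975 \left(16 - \left(-21\right)^{2}\right) = - 975 \left(16 - 441\right) = \left(-975\right) \left(-425\right) = 414375$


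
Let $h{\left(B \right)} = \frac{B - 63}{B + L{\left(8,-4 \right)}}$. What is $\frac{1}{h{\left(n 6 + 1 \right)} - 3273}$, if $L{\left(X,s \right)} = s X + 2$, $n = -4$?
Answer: $- \frac{53}{173383} \approx -0.00030568$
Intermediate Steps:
$L{\left(X,s \right)} = 2 + X s$ ($L{\left(X,s \right)} = X s + 2 = 2 + X s$)
$h{\left(B \right)} = \frac{-63 + B}{-30 + B}$ ($h{\left(B \right)} = \frac{B - 63}{B + \left(2 + 8 \left(-4\right)\right)} = \frac{-63 + B}{B + \left(2 - 32\right)} = \frac{-63 + B}{B - 30} = \frac{-63 + B}{-30 + B}$)
$\frac{1}{h{\left(n 6 + 1 \right)} - 3273} = \frac{1}{\frac{-63 + \left(\left(-4\right) 6 + 1\right)}{-30 + \left(\left(-4\right) 6 + 1\right)} - 3273} = \frac{1}{\frac{-63 + \left(-24 + 1\right)}{-30 + \left(-24 + 1\right)} - 3273} = \frac{1}{\frac{-63 - 23}{-30 - 23} - 3273} = \frac{1}{\frac{1}{-53} \left(-86\right) - 3273} = \frac{1}{\left(- \frac{1}{53}\right) \left(-86\right) - 3273} = \frac{1}{\frac{86}{53} - 3273} = \frac{1}{- \frac{173383}{53}} = - \frac{53}{173383}$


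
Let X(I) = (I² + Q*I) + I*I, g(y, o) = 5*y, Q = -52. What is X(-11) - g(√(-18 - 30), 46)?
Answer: 814 - 20*I*√3 ≈ 814.0 - 34.641*I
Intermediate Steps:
X(I) = -52*I + 2*I² (X(I) = (I² - 52*I) + I*I = (I² - 52*I) + I² = -52*I + 2*I²)
X(-11) - g(√(-18 - 30), 46) = 2*(-11)*(-26 - 11) - 5*√(-18 - 30) = 2*(-11)*(-37) - 5*√(-48) = 814 - 5*4*I*√3 = 814 - 20*I*√3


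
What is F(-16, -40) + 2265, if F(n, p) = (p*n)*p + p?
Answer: -23375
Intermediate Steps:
F(n, p) = p + n*p² (F(n, p) = (n*p)*p + p = n*p² + p = p + n*p²)
F(-16, -40) + 2265 = -40*(1 - 16*(-40)) + 2265 = -40*(1 + 640) + 2265 = -40*641 + 2265 = -25640 + 2265 = -23375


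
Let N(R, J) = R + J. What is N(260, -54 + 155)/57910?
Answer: 361/57910 ≈ 0.0062338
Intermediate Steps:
N(R, J) = J + R
N(260, -54 + 155)/57910 = ((-54 + 155) + 260)/57910 = (101 + 260)*(1/57910) = 361*(1/57910) = 361/57910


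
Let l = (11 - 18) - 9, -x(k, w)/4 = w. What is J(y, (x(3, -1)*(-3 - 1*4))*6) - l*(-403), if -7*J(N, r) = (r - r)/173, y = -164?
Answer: -6448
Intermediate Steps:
x(k, w) = -4*w
l = -16 (l = -7 - 9 = -16)
J(N, r) = 0 (J(N, r) = -(r - r)/(7*173) = -0/173 = -1/7*0 = 0)
J(y, (x(3, -1)*(-3 - 1*4))*6) - l*(-403) = 0 - (-16)*(-403) = 0 - 1*6448 = 0 - 6448 = -6448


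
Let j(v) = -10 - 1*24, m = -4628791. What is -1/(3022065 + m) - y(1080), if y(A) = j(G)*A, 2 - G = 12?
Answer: 58998978721/1606726 ≈ 36720.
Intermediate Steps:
G = -10 (G = 2 - 1*12 = 2 - 12 = -10)
j(v) = -34 (j(v) = -10 - 24 = -34)
y(A) = -34*A
-1/(3022065 + m) - y(1080) = -1/(3022065 - 4628791) - (-34)*1080 = -1/(-1606726) - 1*(-36720) = -1*(-1/1606726) + 36720 = 1/1606726 + 36720 = 58998978721/1606726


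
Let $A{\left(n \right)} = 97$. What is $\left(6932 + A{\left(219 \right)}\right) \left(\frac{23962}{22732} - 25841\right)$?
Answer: $- \frac{2064394982925}{11366} \approx -1.8163 \cdot 10^{8}$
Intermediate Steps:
$\left(6932 + A{\left(219 \right)}\right) \left(\frac{23962}{22732} - 25841\right) = \left(6932 + 97\right) \left(\frac{23962}{22732} - 25841\right) = 7029 \left(23962 \cdot \frac{1}{22732} - 25841\right) = 7029 \left(\frac{11981}{11366} - 25841\right) = 7029 \left(- \frac{293696825}{11366}\right) = - \frac{2064394982925}{11366}$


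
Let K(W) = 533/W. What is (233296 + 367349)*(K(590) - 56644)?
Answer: -4014642346083/118 ≈ -3.4022e+10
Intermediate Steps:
(233296 + 367349)*(K(590) - 56644) = (233296 + 367349)*(533/590 - 56644) = 600645*(533*(1/590) - 56644) = 600645*(533/590 - 56644) = 600645*(-33419427/590) = -4014642346083/118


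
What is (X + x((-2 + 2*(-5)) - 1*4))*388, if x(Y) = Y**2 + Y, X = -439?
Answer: -77212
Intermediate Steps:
x(Y) = Y + Y**2
(X + x((-2 + 2*(-5)) - 1*4))*388 = (-439 + ((-2 + 2*(-5)) - 1*4)*(1 + ((-2 + 2*(-5)) - 1*4)))*388 = (-439 + ((-2 - 10) - 4)*(1 + ((-2 - 10) - 4)))*388 = (-439 + (-12 - 4)*(1 + (-12 - 4)))*388 = (-439 - 16*(1 - 16))*388 = (-439 - 16*(-15))*388 = (-439 + 240)*388 = -199*388 = -77212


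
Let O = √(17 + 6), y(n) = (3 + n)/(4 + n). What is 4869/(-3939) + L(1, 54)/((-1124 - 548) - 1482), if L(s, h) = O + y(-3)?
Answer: -1623/1313 - √23/3154 ≈ -1.2376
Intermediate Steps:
y(n) = (3 + n)/(4 + n)
O = √23 ≈ 4.7958
L(s, h) = √23 (L(s, h) = √23 + (3 - 3)/(4 - 3) = √23 + 0/1 = √23 + 1*0 = √23 + 0 = √23)
4869/(-3939) + L(1, 54)/((-1124 - 548) - 1482) = 4869/(-3939) + √23/((-1124 - 548) - 1482) = 4869*(-1/3939) + √23/(-1672 - 1482) = -1623/1313 + √23/(-3154) = -1623/1313 + √23*(-1/3154) = -1623/1313 - √23/3154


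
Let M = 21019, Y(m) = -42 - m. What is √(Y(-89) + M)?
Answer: √21066 ≈ 145.14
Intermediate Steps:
√(Y(-89) + M) = √((-42 - 1*(-89)) + 21019) = √((-42 + 89) + 21019) = √(47 + 21019) = √21066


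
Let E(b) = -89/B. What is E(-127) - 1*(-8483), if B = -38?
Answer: 322443/38 ≈ 8485.3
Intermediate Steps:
E(b) = 89/38 (E(b) = -89/(-38) = -89*(-1/38) = 89/38)
E(-127) - 1*(-8483) = 89/38 - 1*(-8483) = 89/38 + 8483 = 322443/38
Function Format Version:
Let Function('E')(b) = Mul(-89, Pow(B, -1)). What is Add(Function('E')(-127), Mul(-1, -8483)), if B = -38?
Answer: Rational(322443, 38) ≈ 8485.3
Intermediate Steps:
Function('E')(b) = Rational(89, 38) (Function('E')(b) = Mul(-89, Pow(-38, -1)) = Mul(-89, Rational(-1, 38)) = Rational(89, 38))
Add(Function('E')(-127), Mul(-1, -8483)) = Add(Rational(89, 38), Mul(-1, -8483)) = Add(Rational(89, 38), 8483) = Rational(322443, 38)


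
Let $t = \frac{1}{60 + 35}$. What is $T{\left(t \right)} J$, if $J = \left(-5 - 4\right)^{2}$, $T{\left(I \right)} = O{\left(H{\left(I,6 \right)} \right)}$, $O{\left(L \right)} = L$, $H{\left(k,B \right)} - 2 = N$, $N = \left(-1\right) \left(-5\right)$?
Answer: $567$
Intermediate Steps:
$N = 5$
$H{\left(k,B \right)} = 7$ ($H{\left(k,B \right)} = 2 + 5 = 7$)
$t = \frac{1}{95} \approx 0.010526$
$T{\left(I \right)} = 7$
$J = 81$ ($J = \left(-9\right)^{2} = 81$)
$T{\left(t \right)} J = 7 \cdot 81 = 567$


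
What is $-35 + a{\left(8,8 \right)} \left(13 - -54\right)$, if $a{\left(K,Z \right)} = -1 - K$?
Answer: $-638$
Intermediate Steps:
$-35 + a{\left(8,8 \right)} \left(13 - -54\right) = -35 + \left(-1 - 8\right) \left(13 - -54\right) = -35 + \left(-1 - 8\right) \left(13 + 54\right) = -35 - 603 = -638$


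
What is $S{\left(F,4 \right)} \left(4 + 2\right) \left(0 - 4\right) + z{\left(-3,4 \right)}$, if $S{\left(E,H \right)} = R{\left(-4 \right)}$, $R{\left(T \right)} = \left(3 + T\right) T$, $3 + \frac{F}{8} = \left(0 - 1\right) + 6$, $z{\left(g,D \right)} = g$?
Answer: $-99$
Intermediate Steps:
$F = 16$ ($F = -24 + 8 \left(\left(0 - 1\right) + 6\right) = -24 + 8 \left(-1 + 6\right) = -24 + 8 \cdot 5 = -24 + 40 = 16$)
$R{\left(T \right)} = T \left(3 + T\right)$
$S{\left(E,H \right)} = 4$ ($S{\left(E,H \right)} = - 4 \left(3 - 4\right) = \left(-4\right) \left(-1\right) = 4$)
$S{\left(F,4 \right)} \left(4 + 2\right) \left(0 - 4\right) + z{\left(-3,4 \right)} = 4 \left(4 + 2\right) \left(0 - 4\right) - 3 = 4 \cdot 6 \left(-4\right) - 3 = 4 \left(-24\right) - 3 = -96 - 3 = -99$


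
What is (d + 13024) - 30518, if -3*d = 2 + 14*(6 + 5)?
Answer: -17546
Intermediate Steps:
d = -52 (d = -(2 + 14*(6 + 5))/3 = -(2 + 14*11)/3 = -(2 + 154)/3 = -⅓*156 = -52)
(d + 13024) - 30518 = (-52 + 13024) - 30518 = 12972 - 30518 = -17546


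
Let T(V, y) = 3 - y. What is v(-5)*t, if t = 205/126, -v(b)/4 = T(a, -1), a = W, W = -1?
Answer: -1640/63 ≈ -26.032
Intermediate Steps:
a = -1
v(b) = -16 (v(b) = -4*(3 - 1*(-1)) = -4*(3 + 1) = -4*4 = -16)
t = 205/126 (t = 205*(1/126) = 205/126 ≈ 1.6270)
v(-5)*t = -16*205/126 = -1640/63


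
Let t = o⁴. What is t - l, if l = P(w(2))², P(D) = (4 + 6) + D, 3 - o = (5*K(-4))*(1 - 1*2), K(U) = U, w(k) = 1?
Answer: 83400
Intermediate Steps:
o = -17 (o = 3 - 5*(-4)*(1 - 1*2) = 3 - (-20)*(1 - 2) = 3 - (-20)*(-1) = 3 - 1*20 = 3 - 20 = -17)
P(D) = 10 + D
t = 83521 (t = (-17)⁴ = 83521)
l = 121 (l = (10 + 1)² = 11² = 121)
t - l = 83521 - 1*121 = 83521 - 121 = 83400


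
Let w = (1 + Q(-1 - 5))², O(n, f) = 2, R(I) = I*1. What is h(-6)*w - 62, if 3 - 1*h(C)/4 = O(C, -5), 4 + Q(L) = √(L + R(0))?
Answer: -50 - 24*I*√6 ≈ -50.0 - 58.788*I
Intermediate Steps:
R(I) = I
Q(L) = -4 + √L (Q(L) = -4 + √(L + 0) = -4 + √L)
h(C) = 4 (h(C) = 12 - 4*2 = 12 - 8 = 4)
w = (-3 + I*√6)² (w = (1 + (-4 + √(-1 - 5)))² = (1 + (-4 + √(-6)))² = (1 + (-4 + I*√6))² = (-3 + I*√6)² ≈ 3.0 - 14.697*I)
h(-6)*w - 62 = 4*(3 - I*√6)² - 62 = -62 + 4*(3 - I*√6)²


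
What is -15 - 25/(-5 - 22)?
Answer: -380/27 ≈ -14.074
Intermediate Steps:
-15 - 25/(-5 - 22) = -15 - 25/(-27) = -15 - 1/27*(-25) = -15 + 25/27 = -380/27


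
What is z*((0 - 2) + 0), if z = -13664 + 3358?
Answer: 20612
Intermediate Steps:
z = -10306
z*((0 - 2) + 0) = -10306*((0 - 2) + 0) = -10306*(-2 + 0) = -10306*(-2) = 20612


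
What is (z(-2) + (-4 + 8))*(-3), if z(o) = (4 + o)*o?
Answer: 0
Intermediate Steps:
z(o) = o*(4 + o)
(z(-2) + (-4 + 8))*(-3) = (-2*(4 - 2) + (-4 + 8))*(-3) = (-2*2 + 4)*(-3) = (-4 + 4)*(-3) = 0*(-3) = 0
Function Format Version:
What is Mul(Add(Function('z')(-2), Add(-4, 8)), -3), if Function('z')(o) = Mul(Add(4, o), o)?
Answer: 0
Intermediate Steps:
Function('z')(o) = Mul(o, Add(4, o))
Mul(Add(Function('z')(-2), Add(-4, 8)), -3) = Mul(Add(Mul(-2, Add(4, -2)), Add(-4, 8)), -3) = Mul(Add(Mul(-2, 2), 4), -3) = Mul(Add(-4, 4), -3) = Mul(0, -3) = 0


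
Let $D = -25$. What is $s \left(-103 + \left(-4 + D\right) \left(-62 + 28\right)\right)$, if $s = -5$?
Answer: $-4415$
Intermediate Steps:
$s \left(-103 + \left(-4 + D\right) \left(-62 + 28\right)\right) = - 5 \left(-103 + \left(-4 - 25\right) \left(-62 + 28\right)\right) = - 5 \left(-103 - -986\right) = - 5 \left(-103 + 986\right) = \left(-5\right) 883 = -4415$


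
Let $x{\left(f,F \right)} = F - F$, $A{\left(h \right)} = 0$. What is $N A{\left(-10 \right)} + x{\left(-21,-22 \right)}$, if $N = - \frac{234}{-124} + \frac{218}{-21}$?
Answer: $0$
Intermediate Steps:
$N = - \frac{11059}{1302}$ ($N = \left(-234\right) \left(- \frac{1}{124}\right) + 218 \left(- \frac{1}{21}\right) = \frac{117}{62} - \frac{218}{21} = - \frac{11059}{1302} \approx -8.4939$)
$x{\left(f,F \right)} = 0$
$N A{\left(-10 \right)} + x{\left(-21,-22 \right)} = \left(- \frac{11059}{1302}\right) 0 + 0 = 0 + 0 = 0$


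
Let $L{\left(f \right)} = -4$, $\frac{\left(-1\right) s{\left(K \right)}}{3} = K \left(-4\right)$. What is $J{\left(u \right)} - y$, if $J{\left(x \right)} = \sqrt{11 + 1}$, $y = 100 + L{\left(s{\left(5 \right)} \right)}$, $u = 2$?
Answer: $-96 + 2 \sqrt{3} \approx -92.536$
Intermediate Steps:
$s{\left(K \right)} = 12 K$ ($s{\left(K \right)} = - 3 K \left(-4\right) = - 3 \left(- 4 K\right) = 12 K$)
$y = 96$ ($y = 100 - 4 = 96$)
$J{\left(x \right)} = 2 \sqrt{3}$ ($J{\left(x \right)} = \sqrt{12} = 2 \sqrt{3}$)
$J{\left(u \right)} - y = 2 \sqrt{3} - 96 = -96 + 2 \sqrt{3}$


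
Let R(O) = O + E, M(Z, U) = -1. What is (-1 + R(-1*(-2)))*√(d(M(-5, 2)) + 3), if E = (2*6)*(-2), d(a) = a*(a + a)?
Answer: -23*√5 ≈ -51.430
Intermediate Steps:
d(a) = 2*a² (d(a) = a*(2*a) = 2*a²)
E = -24 (E = 12*(-2) = -24)
R(O) = -24 + O (R(O) = O - 24 = -24 + O)
(-1 + R(-1*(-2)))*√(d(M(-5, 2)) + 3) = (-1 + (-24 - 1*(-2)))*√(2*(-1)² + 3) = (-1 + (-24 + 2))*√(2*1 + 3) = (-1 - 22)*√(2 + 3) = -23*√5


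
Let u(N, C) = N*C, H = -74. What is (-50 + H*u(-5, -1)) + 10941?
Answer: 10521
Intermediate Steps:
u(N, C) = C*N
(-50 + H*u(-5, -1)) + 10941 = (-50 - (-74)*(-5)) + 10941 = (-50 - 74*5) + 10941 = (-50 - 370) + 10941 = -420 + 10941 = 10521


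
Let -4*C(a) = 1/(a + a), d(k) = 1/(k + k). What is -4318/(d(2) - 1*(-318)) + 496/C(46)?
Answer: -232375416/1273 ≈ -1.8254e+5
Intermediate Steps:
d(k) = 1/(2*k)
C(a) = -1/(8*a) (C(a) = -1/(4*(a + a)) = -1/(2*a)/4 = -1/(8*a))
-4318/(d(2) - 1*(-318)) + 496/C(46) = -4318/((½)/2 - 1*(-318)) + 496/((-⅛/46)) = -4318/((½)*(½) + 318) + 496/((-⅛*1/46)) = -4318/(¼ + 318) + 496/(-1/368) = -4318/1273/4 + 496*(-368) = -4318*4/1273 - 182528 = -17272/1273 - 182528 = -232375416/1273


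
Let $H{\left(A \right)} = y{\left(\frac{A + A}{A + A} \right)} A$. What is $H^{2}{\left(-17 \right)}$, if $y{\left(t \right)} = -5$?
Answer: $7225$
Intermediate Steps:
$H{\left(A \right)} = - 5 A$
$H^{2}{\left(-17 \right)} = \left(\left(-5\right) \left(-17\right)\right)^{2} = 85^{2} = 7225$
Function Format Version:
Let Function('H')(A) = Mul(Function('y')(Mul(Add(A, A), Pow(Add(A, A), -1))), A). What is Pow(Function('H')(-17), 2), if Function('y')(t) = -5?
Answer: 7225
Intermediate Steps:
Function('H')(A) = Mul(-5, A)
Pow(Function('H')(-17), 2) = Pow(Mul(-5, -17), 2) = Pow(85, 2) = 7225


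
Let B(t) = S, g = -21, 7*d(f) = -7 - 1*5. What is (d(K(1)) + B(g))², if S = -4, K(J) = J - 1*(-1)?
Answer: 1600/49 ≈ 32.653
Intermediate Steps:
K(J) = 1 + J (K(J) = J + 1 = 1 + J)
d(f) = -12/7 (d(f) = (-7 - 1*5)/7 = (-7 - 5)/7 = (⅐)*(-12) = -12/7)
B(t) = -4
(d(K(1)) + B(g))² = (-12/7 - 4)² = (-40/7)² = 1600/49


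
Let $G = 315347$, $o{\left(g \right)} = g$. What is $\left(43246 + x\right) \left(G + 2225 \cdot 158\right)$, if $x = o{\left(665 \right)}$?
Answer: $29284114167$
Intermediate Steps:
$x = 665$
$\left(43246 + x\right) \left(G + 2225 \cdot 158\right) = \left(43246 + 665\right) \left(315347 + 2225 \cdot 158\right) = 43911 \left(315347 + 351550\right) = 43911 \cdot 666897 = 29284114167$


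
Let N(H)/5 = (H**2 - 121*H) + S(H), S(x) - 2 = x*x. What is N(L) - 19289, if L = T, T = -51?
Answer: 37586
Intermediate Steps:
L = -51
S(x) = 2 + x**2 (S(x) = 2 + x*x = 2 + x**2)
N(H) = 10 - 605*H + 10*H**2 (N(H) = 5*((H**2 - 121*H) + (2 + H**2)) = 5*(2 - 121*H + 2*H**2) = 10 - 605*H + 10*H**2)
N(L) - 19289 = (10 - 605*(-51) + 10*(-51)**2) - 19289 = (10 + 30855 + 10*2601) - 19289 = (10 + 30855 + 26010) - 19289 = 56875 - 19289 = 37586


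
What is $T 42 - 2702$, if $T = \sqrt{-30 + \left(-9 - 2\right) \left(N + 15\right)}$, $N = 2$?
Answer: $-2702 + 42 i \sqrt{217} \approx -2702.0 + 618.7 i$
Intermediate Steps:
$T = i \sqrt{217}$ ($T = \sqrt{-30 + \left(-9 - 2\right) \left(2 + 15\right)} = \sqrt{-30 - 187} = \sqrt{-217} = i \sqrt{217} \approx 14.731 i$)
$T 42 - 2702 = i \sqrt{217} \cdot 42 - 2702 = 42 i \sqrt{217} - 2702 = -2702 + 42 i \sqrt{217}$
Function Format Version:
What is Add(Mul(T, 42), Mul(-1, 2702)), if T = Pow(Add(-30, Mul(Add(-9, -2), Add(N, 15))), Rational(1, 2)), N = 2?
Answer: Add(-2702, Mul(42, I, Pow(217, Rational(1, 2)))) ≈ Add(-2702.0, Mul(618.70, I))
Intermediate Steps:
T = Mul(I, Pow(217, Rational(1, 2))) (T = Pow(Add(-30, Mul(Add(-9, -2), Add(2, 15))), Rational(1, 2)) = Pow(Add(-30, Mul(-11, 17)), Rational(1, 2)) = Pow(Add(-30, -187), Rational(1, 2)) = Pow(-217, Rational(1, 2)) = Mul(I, Pow(217, Rational(1, 2))) ≈ Mul(14.731, I))
Add(Mul(T, 42), Mul(-1, 2702)) = Add(Mul(Mul(I, Pow(217, Rational(1, 2))), 42), Mul(-1, 2702)) = Add(Mul(42, I, Pow(217, Rational(1, 2))), -2702) = Add(-2702, Mul(42, I, Pow(217, Rational(1, 2))))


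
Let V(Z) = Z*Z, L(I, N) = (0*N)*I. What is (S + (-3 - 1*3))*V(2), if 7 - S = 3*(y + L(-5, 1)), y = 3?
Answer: -32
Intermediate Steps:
L(I, N) = 0 (L(I, N) = 0*I = 0)
V(Z) = Z**2
S = -2 (S = 7 - 3*(3 + 0) = 7 - 3*3 = 7 - 1*9 = 7 - 9 = -2)
(S + (-3 - 1*3))*V(2) = (-2 + (-3 - 1*3))*2**2 = (-2 + (-3 - 3))*4 = (-2 - 6)*4 = -8*4 = -32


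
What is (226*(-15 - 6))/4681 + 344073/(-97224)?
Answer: -690676939/151701848 ≈ -4.5529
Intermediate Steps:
(226*(-15 - 6))/4681 + 344073/(-97224) = (226*(-21))*(1/4681) + 344073*(-1/97224) = -4746*1/4681 - 114691/32408 = -4746/4681 - 114691/32408 = -690676939/151701848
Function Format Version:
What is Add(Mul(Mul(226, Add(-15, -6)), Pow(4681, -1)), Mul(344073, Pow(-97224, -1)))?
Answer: Rational(-690676939, 151701848) ≈ -4.5529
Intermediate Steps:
Add(Mul(Mul(226, Add(-15, -6)), Pow(4681, -1)), Mul(344073, Pow(-97224, -1))) = Add(Mul(Mul(226, -21), Rational(1, 4681)), Mul(344073, Rational(-1, 97224))) = Add(Mul(-4746, Rational(1, 4681)), Rational(-114691, 32408)) = Add(Rational(-4746, 4681), Rational(-114691, 32408)) = Rational(-690676939, 151701848)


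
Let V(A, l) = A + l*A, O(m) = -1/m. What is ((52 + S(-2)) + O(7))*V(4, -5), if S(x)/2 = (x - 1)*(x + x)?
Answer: -8496/7 ≈ -1213.7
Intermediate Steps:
V(A, l) = A + A*l
S(x) = 4*x*(-1 + x) (S(x) = 2*((x - 1)*(x + x)) = 2*((-1 + x)*(2*x)) = 2*(2*x*(-1 + x)) = 4*x*(-1 + x))
((52 + S(-2)) + O(7))*V(4, -5) = ((52 + 4*(-2)*(-1 - 2)) - 1/7)*(4*(1 - 5)) = ((52 + 4*(-2)*(-3)) - 1*⅐)*(4*(-4)) = ((52 + 24) - ⅐)*(-16) = (76 - ⅐)*(-16) = (531/7)*(-16) = -8496/7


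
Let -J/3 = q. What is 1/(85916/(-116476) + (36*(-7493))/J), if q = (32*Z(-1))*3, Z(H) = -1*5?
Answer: -1164760/219047827 ≈ -0.0053174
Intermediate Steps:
Z(H) = -5
q = -480 (q = (32*(-5))*3 = -160*3 = -480)
J = 1440 (J = -3*(-480) = 1440)
1/(85916/(-116476) + (36*(-7493))/J) = 1/(85916/(-116476) + (36*(-7493))/1440) = 1/(85916*(-1/116476) - 269748*1/1440) = 1/(-21479/29119 - 7493/40) = 1/(-219047827/1164760) = -1164760/219047827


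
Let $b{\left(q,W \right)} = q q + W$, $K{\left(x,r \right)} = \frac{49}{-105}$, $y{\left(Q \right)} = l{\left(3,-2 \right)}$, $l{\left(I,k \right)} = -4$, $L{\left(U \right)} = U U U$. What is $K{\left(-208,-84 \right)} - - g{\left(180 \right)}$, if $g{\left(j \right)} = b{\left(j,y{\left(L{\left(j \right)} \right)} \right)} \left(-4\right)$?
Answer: $- \frac{1943767}{15} \approx -1.2958 \cdot 10^{5}$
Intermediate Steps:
$L{\left(U \right)} = U^{3}$ ($L{\left(U \right)} = U^{2} U = U^{3}$)
$y{\left(Q \right)} = -4$
$K{\left(x,r \right)} = - \frac{7}{15}$ ($K{\left(x,r \right)} = 49 \left(- \frac{1}{105}\right) = - \frac{7}{15}$)
$b{\left(q,W \right)} = W + q^{2}$ ($b{\left(q,W \right)} = q^{2} + W = W + q^{2}$)
$g{\left(j \right)} = 16 - 4 j^{2}$ ($g{\left(j \right)} = \left(-4 + j^{2}\right) \left(-4\right) = 16 - 4 j^{2}$)
$K{\left(-208,-84 \right)} - - g{\left(180 \right)} = - \frac{7}{15} - - (16 - 4 \cdot 180^{2}) = - \frac{7}{15} - - (16 - 129600) = - \frac{7}{15} - \left(-1\right) \left(-129584\right) = - \frac{7}{15} - 129584 = - \frac{1943767}{15}$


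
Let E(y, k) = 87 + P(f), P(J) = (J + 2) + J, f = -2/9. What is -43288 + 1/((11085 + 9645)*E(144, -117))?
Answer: -238398703757/5507270 ≈ -43288.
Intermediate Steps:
f = -2/9 (f = -2*⅑ = -2/9 ≈ -0.22222)
P(J) = 2 + 2*J (P(J) = (2 + J) + J = 2 + 2*J)
E(y, k) = 797/9 (E(y, k) = 87 + (2 + 2*(-2/9)) = 87 + (2 - 4/9) = 87 + 14/9 = 797/9)
-43288 + 1/((11085 + 9645)*E(144, -117)) = -43288 + 1/((11085 + 9645)*(797/9)) = -43288 + (9/797)/20730 = -43288 + (1/20730)*(9/797) = -43288 + 3/5507270 = -238398703757/5507270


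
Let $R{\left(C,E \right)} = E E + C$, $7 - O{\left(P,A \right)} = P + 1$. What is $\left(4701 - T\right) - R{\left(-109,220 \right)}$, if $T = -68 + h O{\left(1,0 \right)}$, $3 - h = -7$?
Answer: $-43572$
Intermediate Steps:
$O{\left(P,A \right)} = 6 - P$ ($O{\left(P,A \right)} = 7 - \left(P + 1\right) = 7 - \left(1 + P\right) = 6 - P$)
$h = 10$ ($h = 3 - -7 = 3 + 7 = 10$)
$R{\left(C,E \right)} = C + E^{2}$ ($R{\left(C,E \right)} = E^{2} + C = C + E^{2}$)
$T = -18$ ($T = -68 + 10 \left(6 - 1\right) = -68 + 10 \cdot 5 = -68 + 50 = -18$)
$\left(4701 - T\right) - R{\left(-109,220 \right)} = \left(4701 - -18\right) - \left(-109 + 220^{2}\right) = \left(4701 + 18\right) - \left(-109 + 48400\right) = 4719 - 48291 = -43572$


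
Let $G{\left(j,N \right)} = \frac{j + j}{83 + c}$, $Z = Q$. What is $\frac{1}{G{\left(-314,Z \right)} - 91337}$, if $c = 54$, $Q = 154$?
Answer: $- \frac{137}{12513797} \approx -1.0948 \cdot 10^{-5}$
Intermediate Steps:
$Z = 154$
$G{\left(j,N \right)} = \frac{2 j}{137}$ ($G{\left(j,N \right)} = \frac{j + j}{83 + 54} = \frac{2 j}{137}$)
$\frac{1}{G{\left(-314,Z \right)} - 91337} = \frac{1}{\frac{2}{137} \left(-314\right) - 91337} = \frac{1}{- \frac{628}{137} - 91337} = \frac{1}{- \frac{12513797}{137}} = - \frac{137}{12513797}$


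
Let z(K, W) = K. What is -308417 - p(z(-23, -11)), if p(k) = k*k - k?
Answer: -308969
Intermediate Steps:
p(k) = k² - k
-308417 - p(z(-23, -11)) = -308417 - (-23)*(-1 - 23) = -308417 - (-23)*(-24) = -308417 - 1*552 = -308417 - 552 = -308969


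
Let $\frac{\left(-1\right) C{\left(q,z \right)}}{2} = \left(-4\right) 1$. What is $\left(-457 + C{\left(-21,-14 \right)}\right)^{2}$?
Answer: $201601$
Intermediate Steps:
$C{\left(q,z \right)} = 8$ ($C{\left(q,z \right)} = - 2 \left(\left(-4\right) 1\right) = \left(-2\right) \left(-4\right) = 8$)
$\left(-457 + C{\left(-21,-14 \right)}\right)^{2} = \left(-457 + 8\right)^{2} = \left(-449\right)^{2} = 201601$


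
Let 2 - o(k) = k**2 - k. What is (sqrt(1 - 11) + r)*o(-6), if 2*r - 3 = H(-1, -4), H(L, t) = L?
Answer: -40 - 40*I*sqrt(10) ≈ -40.0 - 126.49*I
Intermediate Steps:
r = 1 (r = 3/2 + (1/2)*(-1) = 3/2 - 1/2 = 1)
o(k) = 2 + k - k**2 (o(k) = 2 - (k**2 - k) = 2 + (k - k**2) = 2 + k - k**2)
(sqrt(1 - 11) + r)*o(-6) = (sqrt(1 - 11) + 1)*(2 - 6 - 1*(-6)**2) = (sqrt(-10) + 1)*(2 - 6 - 1*36) = (I*sqrt(10) + 1)*(2 - 6 - 36) = (1 + I*sqrt(10))*(-40) = -40 - 40*I*sqrt(10)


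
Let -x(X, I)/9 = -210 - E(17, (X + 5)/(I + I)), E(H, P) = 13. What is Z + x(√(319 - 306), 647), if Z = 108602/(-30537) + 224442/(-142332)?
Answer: 3846550835/1921482 ≈ 2001.9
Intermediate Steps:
Z = -9863539/1921482 (Z = 108602*(-1/30537) + 224442*(-1/142332) = -8354/2349 - 37407/23722 = -9863539/1921482 ≈ -5.1333)
x(X, I) = 2007 (x(X, I) = -9*(-210 - 1*13) = -9*(-210 - 13) = -9*(-223) = 2007)
Z + x(√(319 - 306), 647) = -9863539/1921482 + 2007 = 3846550835/1921482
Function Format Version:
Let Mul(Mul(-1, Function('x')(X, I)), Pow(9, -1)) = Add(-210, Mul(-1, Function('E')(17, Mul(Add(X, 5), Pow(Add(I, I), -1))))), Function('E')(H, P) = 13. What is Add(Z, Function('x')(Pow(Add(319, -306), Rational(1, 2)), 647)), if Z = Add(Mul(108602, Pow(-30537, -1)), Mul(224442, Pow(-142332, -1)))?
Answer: Rational(3846550835, 1921482) ≈ 2001.9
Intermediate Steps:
Z = Rational(-9863539, 1921482) (Z = Add(Mul(108602, Rational(-1, 30537)), Mul(224442, Rational(-1, 142332))) = Add(Rational(-8354, 2349), Rational(-37407, 23722)) = Rational(-9863539, 1921482) ≈ -5.1333)
Function('x')(X, I) = 2007 (Function('x')(X, I) = Mul(-9, Add(-210, Mul(-1, 13))) = Mul(-9, Add(-210, -13)) = Mul(-9, -223) = 2007)
Add(Z, Function('x')(Pow(Add(319, -306), Rational(1, 2)), 647)) = Add(Rational(-9863539, 1921482), 2007) = Rational(3846550835, 1921482)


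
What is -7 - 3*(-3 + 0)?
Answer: 2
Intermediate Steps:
-7 - 3*(-3 + 0) = -7 - 3*(-3) = -7 + 9 = 2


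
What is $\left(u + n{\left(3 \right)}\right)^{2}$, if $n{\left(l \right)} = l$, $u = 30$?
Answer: $1089$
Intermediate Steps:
$\left(u + n{\left(3 \right)}\right)^{2} = \left(30 + 3\right)^{2} = 33^{2} = 1089$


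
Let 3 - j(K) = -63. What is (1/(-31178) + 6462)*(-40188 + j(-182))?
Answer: -4041734506335/15589 ≈ -2.5927e+8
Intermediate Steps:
j(K) = 66 (j(K) = 3 - 1*(-63) = 3 + 63 = 66)
(1/(-31178) + 6462)*(-40188 + j(-182)) = (1/(-31178) + 6462)*(-40188 + 66) = (-1/31178 + 6462)*(-40122) = (201472235/31178)*(-40122) = -4041734506335/15589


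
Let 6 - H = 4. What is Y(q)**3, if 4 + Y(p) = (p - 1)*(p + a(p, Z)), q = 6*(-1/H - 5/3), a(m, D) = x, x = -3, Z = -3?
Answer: 10648000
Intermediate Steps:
H = 2 (H = 6 - 1*4 = 6 - 4 = 2)
a(m, D) = -3
q = -13 (q = 6*(-1/2 - 5/3) = 6*(-13/6) = -13)
Y(p) = -4 + (-1 + p)*(-3 + p) (Y(p) = -4 + (p - 1)*(p - 3) = -4 + (-1 + p)*(-3 + p))
Y(q)**3 = (-1 + (-13)**2 - 4*(-13))**3 = (-1 + 169 + 52)**3 = 220**3 = 10648000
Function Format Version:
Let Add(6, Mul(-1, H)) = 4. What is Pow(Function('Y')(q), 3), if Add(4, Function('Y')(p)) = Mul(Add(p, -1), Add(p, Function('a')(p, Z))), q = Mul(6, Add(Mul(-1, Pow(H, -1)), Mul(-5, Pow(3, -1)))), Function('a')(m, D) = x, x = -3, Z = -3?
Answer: 10648000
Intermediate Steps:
H = 2 (H = Add(6, Mul(-1, 4)) = Add(6, -4) = 2)
Function('a')(m, D) = -3
q = -13 (q = Mul(6, Add(Mul(-1, Pow(2, -1)), Mul(-5, Pow(3, -1)))) = Mul(6, Add(Mul(-1, Rational(1, 2)), Mul(-5, Rational(1, 3)))) = Mul(6, Add(Rational(-1, 2), Rational(-5, 3))) = Mul(6, Rational(-13, 6)) = -13)
Function('Y')(p) = Add(-4, Mul(Add(-1, p), Add(-3, p))) (Function('Y')(p) = Add(-4, Mul(Add(p, -1), Add(p, -3))) = Add(-4, Mul(Add(-1, p), Add(-3, p))))
Pow(Function('Y')(q), 3) = Pow(Add(-1, Pow(-13, 2), Mul(-4, -13)), 3) = Pow(Add(-1, 169, 52), 3) = Pow(220, 3) = 10648000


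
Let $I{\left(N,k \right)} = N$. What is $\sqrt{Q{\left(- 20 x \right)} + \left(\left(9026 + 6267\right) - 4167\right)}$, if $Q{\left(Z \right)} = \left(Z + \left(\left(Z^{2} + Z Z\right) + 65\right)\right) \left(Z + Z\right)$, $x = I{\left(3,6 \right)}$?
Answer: $i \sqrt{853474} \approx 923.84 i$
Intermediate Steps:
$x = 3$
$Q{\left(Z \right)} = 2 Z \left(65 + Z + 2 Z^{2}\right)$ ($Q{\left(Z \right)} = \left(Z + \left(\left(Z^{2} + Z^{2}\right) + 65\right)\right) 2 Z = \left(Z + \left(2 Z^{2} + 65\right)\right) 2 Z = \left(Z + \left(65 + 2 Z^{2}\right)\right) 2 Z = \left(65 + Z + 2 Z^{2}\right) 2 Z = 2 Z \left(65 + Z + 2 Z^{2}\right)$)
$\sqrt{Q{\left(- 20 x \right)} + \left(\left(9026 + 6267\right) - 4167\right)} = \sqrt{2 \left(\left(-20\right) 3\right) \left(65 - 60 + 2 \left(\left(-20\right) 3\right)^{2}\right) + \left(\left(9026 + 6267\right) - 4167\right)} = \sqrt{2 \left(-60\right) \left(65 - 60 + 2 \left(-60\right)^{2}\right) + \left(15293 - 4167\right)} = \sqrt{2 \left(-60\right) \left(65 - 60 + 2 \cdot 3600\right) + 11126} = \sqrt{2 \left(-60\right) \left(65 - 60 + 7200\right) + 11126} = \sqrt{2 \left(-60\right) 7205 + 11126} = \sqrt{-864600 + 11126} = \sqrt{-853474} = i \sqrt{853474}$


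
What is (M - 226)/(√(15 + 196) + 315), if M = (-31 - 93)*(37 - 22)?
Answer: -328545/49507 + 1043*√211/49507 ≈ -6.3303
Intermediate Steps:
M = -1860 (M = -124*15 = -1860)
(M - 226)/(√(15 + 196) + 315) = (-1860 - 226)/(√(15 + 196) + 315) = -2086/(√211 + 315) = -2086/(315 + √211)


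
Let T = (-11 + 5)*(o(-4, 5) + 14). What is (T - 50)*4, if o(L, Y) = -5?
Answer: -416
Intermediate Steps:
T = -54 (T = (-11 + 5)*(-5 + 14) = -6*9 = -54)
(T - 50)*4 = (-54 - 50)*4 = -104*4 = -416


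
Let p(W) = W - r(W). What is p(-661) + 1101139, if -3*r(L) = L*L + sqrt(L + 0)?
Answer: 3738355/3 + I*sqrt(661)/3 ≈ 1.2461e+6 + 8.57*I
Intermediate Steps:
r(L) = -sqrt(L)/3 - L**2/3 (r(L) = -(L*L + sqrt(L + 0))/3 = -(L**2 + sqrt(L))/3 = -(sqrt(L) + L**2)/3 = -sqrt(L)/3 - L**2/3)
p(W) = W + sqrt(W)/3 + W**2/3 (p(W) = W - (-sqrt(W)/3 - W**2/3) = W + (sqrt(W)/3 + W**2/3) = W + sqrt(W)/3 + W**2/3)
p(-661) + 1101139 = (-661 + sqrt(-661)/3 + (1/3)*(-661)**2) + 1101139 = (-661 + (I*sqrt(661))/3 + (1/3)*436921) + 1101139 = (-661 + I*sqrt(661)/3 + 436921/3) + 1101139 = (434938/3 + I*sqrt(661)/3) + 1101139 = 3738355/3 + I*sqrt(661)/3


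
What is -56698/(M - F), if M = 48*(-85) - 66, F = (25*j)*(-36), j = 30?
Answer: -28349/11427 ≈ -2.4809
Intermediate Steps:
F = -27000 (F = (25*30)*(-36) = 750*(-36) = -27000)
M = -4146 (M = -4080 - 66 = -4146)
-56698/(M - F) = -56698/(-4146 - 1*(-27000)) = -56698/(-4146 + 27000) = -56698/22854 = -56698*1/22854 = -28349/11427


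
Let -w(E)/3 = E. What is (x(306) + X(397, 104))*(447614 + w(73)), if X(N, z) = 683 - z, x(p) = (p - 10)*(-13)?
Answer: -1462534255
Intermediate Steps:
x(p) = 130 - 13*p (x(p) = (-10 + p)*(-13) = 130 - 13*p)
w(E) = -3*E
(x(306) + X(397, 104))*(447614 + w(73)) = ((130 - 13*306) + (683 - 1*104))*(447614 - 3*73) = ((130 - 3978) + (683 - 104))*(447614 - 219) = (-3848 + 579)*447395 = -3269*447395 = -1462534255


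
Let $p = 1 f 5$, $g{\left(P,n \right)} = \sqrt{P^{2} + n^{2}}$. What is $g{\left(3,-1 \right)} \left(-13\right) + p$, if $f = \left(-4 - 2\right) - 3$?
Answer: $-45 - 13 \sqrt{10} \approx -86.11$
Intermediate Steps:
$f = -9$ ($f = -6 - 3 = -9$)
$p = -45$ ($p = 1 \left(-9\right) 5 = \left(-9\right) 5 = -45$)
$g{\left(3,-1 \right)} \left(-13\right) + p = \sqrt{3^{2} + \left(-1\right)^{2}} \left(-13\right) - 45 = \sqrt{9 + 1} \left(-13\right) - 45 = \sqrt{10} \left(-13\right) - 45 = - 13 \sqrt{10} - 45 = -45 - 13 \sqrt{10}$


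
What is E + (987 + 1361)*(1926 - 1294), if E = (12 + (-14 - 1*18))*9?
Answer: 1483756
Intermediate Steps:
E = -180 (E = (12 + (-14 - 18))*9 = (12 - 32)*9 = -20*9 = -180)
E + (987 + 1361)*(1926 - 1294) = -180 + (987 + 1361)*(1926 - 1294) = -180 + 2348*632 = -180 + 1483936 = 1483756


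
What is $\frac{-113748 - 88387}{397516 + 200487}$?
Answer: $- \frac{202135}{598003} \approx -0.33802$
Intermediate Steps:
$\frac{-113748 - 88387}{397516 + 200487} = - \frac{202135}{598003}$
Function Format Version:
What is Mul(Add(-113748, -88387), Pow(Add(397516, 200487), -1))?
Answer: Rational(-202135, 598003) ≈ -0.33802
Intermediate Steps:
Mul(Add(-113748, -88387), Pow(Add(397516, 200487), -1)) = Mul(-202135, Pow(598003, -1)) = Mul(-202135, Rational(1, 598003)) = Rational(-202135, 598003)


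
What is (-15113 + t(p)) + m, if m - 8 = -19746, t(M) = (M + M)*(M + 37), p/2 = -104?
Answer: 36285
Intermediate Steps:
p = -208 (p = 2*(-104) = -208)
t(M) = 2*M*(37 + M) (t(M) = (2*M)*(37 + M) = 2*M*(37 + M))
m = -19738 (m = 8 - 19746 = -19738)
(-15113 + t(p)) + m = (-15113 + 2*(-208)*(37 - 208)) - 19738 = (-15113 + 2*(-208)*(-171)) - 19738 = (-15113 + 71136) - 19738 = 56023 - 19738 = 36285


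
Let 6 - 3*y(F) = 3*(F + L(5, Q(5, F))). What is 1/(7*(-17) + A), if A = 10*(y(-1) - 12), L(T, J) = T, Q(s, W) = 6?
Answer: -1/259 ≈ -0.0038610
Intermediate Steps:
y(F) = -3 - F (y(F) = 2 - (F + 5) = 2 - (5 + F) = 2 - (15 + 3*F)/3 = 2 + (-5 - F) = -3 - F)
A = -140 (A = 10*((-3 - 1*(-1)) - 12) = 10*((-3 + 1) - 12) = 10*(-2 - 12) = 10*(-14) = -140)
1/(7*(-17) + A) = 1/(7*(-17) - 140) = 1/(-119 - 140) = 1/(-259) = -1/259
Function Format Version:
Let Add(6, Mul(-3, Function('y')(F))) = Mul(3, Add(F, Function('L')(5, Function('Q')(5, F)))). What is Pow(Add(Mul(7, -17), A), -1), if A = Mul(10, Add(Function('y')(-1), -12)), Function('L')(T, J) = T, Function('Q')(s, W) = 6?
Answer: Rational(-1, 259) ≈ -0.0038610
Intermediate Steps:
Function('y')(F) = Add(-3, Mul(-1, F)) (Function('y')(F) = Add(2, Mul(Rational(-1, 3), Mul(3, Add(F, 5)))) = Add(2, Mul(Rational(-1, 3), Mul(3, Add(5, F)))) = Add(2, Mul(Rational(-1, 3), Add(15, Mul(3, F)))) = Add(2, Add(-5, Mul(-1, F))) = Add(-3, Mul(-1, F)))
A = -140 (A = Mul(10, Add(Add(-3, Mul(-1, -1)), -12)) = Mul(10, Add(Add(-3, 1), -12)) = Mul(10, Add(-2, -12)) = Mul(10, -14) = -140)
Pow(Add(Mul(7, -17), A), -1) = Pow(Add(Mul(7, -17), -140), -1) = Pow(Add(-119, -140), -1) = Pow(-259, -1) = Rational(-1, 259)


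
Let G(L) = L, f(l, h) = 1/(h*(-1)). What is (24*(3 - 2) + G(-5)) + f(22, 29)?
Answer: 550/29 ≈ 18.966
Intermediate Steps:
f(l, h) = -1/h (f(l, h) = 1/(-h) = -1/h)
(24*(3 - 2) + G(-5)) + f(22, 29) = (24*(3 - 2) - 5) - 1/29 = (24*1 - 5) - 1*1/29 = (24 - 5) - 1/29 = 19 - 1/29 = 550/29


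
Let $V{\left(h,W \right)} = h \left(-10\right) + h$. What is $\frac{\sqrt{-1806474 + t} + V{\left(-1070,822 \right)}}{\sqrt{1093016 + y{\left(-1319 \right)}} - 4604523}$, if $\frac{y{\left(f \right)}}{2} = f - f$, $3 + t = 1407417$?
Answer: $- \frac{9630 + 6 i \sqrt{11085}}{4604523 - 2 \sqrt{273254}} \approx -0.0020919 - 0.00013723 i$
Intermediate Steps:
$t = 1407414$ ($t = -3 + 1407417 = 1407414$)
$V{\left(h,W \right)} = - 9 h$ ($V{\left(h,W \right)} = - 10 h + h = - 9 h$)
$y{\left(f \right)} = 0$ ($y{\left(f \right)} = 2 \left(f - f\right) = 2 \cdot 0 = 0$)
$\frac{\sqrt{-1806474 + t} + V{\left(-1070,822 \right)}}{\sqrt{1093016 + y{\left(-1319 \right)}} - 4604523} = \frac{\sqrt{-1806474 + 1407414} - -9630}{\sqrt{1093016 + 0} - 4604523} = \frac{\sqrt{-399060} + 9630}{\sqrt{1093016} - 4604523} = \frac{6 i \sqrt{11085} + 9630}{2 \sqrt{273254} - 4604523} = \frac{9630 + 6 i \sqrt{11085}}{-4604523 + 2 \sqrt{273254}}$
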